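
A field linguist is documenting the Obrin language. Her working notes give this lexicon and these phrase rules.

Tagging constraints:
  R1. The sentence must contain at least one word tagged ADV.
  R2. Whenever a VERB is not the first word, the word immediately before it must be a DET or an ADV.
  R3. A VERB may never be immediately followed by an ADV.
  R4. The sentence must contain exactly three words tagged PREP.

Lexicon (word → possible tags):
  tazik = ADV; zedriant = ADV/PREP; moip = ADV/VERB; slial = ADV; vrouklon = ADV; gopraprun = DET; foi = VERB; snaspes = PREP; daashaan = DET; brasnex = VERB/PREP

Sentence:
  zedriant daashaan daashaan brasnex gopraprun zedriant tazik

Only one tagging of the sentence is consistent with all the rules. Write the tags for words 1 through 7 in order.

PREP DET DET PREP DET PREP ADV

Candidates per position — 1:zedriant {ADV,PREP}; 2:daashaan {DET}; 3:daashaan {DET}; 4:brasnex {VERB,PREP}; 5:gopraprun {DET}; 6:zedriant {ADV,PREP}; 7:tazik {ADV}.
Position 1: tagging it ADV would leave rule 4 unsatisfiable, so it must be PREP.
Position 4: tagging it VERB would leave rule 4 unsatisfiable, so it must be PREP.
Position 6: tagging it ADV would leave rule 4 unsatisfiable, so it must be PREP.
The only consistent sequence is: PREP DET DET PREP DET PREP ADV.
Rule-by-rule: rule 1 satisfied; rule 2 satisfied; rule 3 satisfied; rule 4 satisfied.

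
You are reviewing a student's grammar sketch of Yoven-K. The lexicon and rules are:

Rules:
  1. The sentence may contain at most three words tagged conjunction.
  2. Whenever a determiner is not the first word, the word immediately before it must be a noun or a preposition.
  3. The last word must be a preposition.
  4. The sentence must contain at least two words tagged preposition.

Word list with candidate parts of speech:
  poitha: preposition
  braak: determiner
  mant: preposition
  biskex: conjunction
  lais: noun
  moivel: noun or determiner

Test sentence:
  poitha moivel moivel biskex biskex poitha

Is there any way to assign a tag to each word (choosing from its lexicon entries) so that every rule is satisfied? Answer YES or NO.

YES

Candidates per position — 1:poitha {preposition}; 2:moivel {noun,determiner}; 3:moivel {noun,determiner}; 4:biskex {conjunction}; 5:biskex {conjunction}; 6:poitha {preposition}.
One satisfying assignment: preposition noun noun conjunction conjunction preposition.
Check: rule 1 holds; rule 2 holds; rule 3 holds; rule 4 holds.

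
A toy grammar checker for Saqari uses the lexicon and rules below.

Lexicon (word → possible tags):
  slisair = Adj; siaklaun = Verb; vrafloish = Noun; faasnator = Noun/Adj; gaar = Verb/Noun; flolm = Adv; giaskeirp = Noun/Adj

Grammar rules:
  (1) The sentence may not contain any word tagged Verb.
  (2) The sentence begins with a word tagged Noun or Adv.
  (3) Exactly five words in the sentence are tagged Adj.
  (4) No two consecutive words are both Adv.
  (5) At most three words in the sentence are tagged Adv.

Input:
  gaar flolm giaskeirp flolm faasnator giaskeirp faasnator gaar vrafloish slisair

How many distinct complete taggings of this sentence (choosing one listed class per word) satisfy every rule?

1

Candidates per position — 1:gaar {Verb,Noun}; 2:flolm {Adv}; 3:giaskeirp {Noun,Adj}; 4:flolm {Adv}; 5:faasnator {Noun,Adj}; 6:giaskeirp {Noun,Adj}; 7:faasnator {Noun,Adj}; 8:gaar {Verb,Noun}; 9:vrafloish {Noun}; 10:slisair {Adj}.
There are 64 candidate sequences in total.
The sequences that satisfy every rule: Noun Adv Adj Adv Adj Adj Adj Noun Noun Adj.
Count = 1.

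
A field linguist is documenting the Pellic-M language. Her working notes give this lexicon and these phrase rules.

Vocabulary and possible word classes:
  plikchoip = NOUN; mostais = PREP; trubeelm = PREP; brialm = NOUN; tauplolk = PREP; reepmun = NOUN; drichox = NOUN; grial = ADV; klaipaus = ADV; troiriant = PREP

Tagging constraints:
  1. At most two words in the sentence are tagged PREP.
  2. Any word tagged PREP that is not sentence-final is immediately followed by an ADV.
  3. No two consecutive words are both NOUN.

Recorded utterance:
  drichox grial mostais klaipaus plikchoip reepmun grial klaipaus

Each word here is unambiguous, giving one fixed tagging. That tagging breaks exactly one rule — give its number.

3

Fixed tagging: NOUN ADV PREP ADV NOUN NOUN ADV ADV.
Rule check: R1 pass, R2 pass, R3 fail.
Only rule 3 fails.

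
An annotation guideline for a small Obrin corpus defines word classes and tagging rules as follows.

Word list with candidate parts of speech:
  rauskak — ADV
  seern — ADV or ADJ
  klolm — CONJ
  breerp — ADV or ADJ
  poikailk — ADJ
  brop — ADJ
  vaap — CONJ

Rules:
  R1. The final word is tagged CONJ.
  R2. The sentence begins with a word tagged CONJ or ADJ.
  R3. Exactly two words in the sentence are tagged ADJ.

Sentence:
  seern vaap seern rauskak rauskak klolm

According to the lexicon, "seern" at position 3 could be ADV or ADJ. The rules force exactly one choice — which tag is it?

ADJ

Candidates per position — 1:seern {ADV,ADJ}; 2:vaap {CONJ}; 3:seern {ADV,ADJ}; 4:rauskak {ADV}; 5:rauskak {ADV}; 6:klolm {CONJ}.
Position 1: tagging it ADV would leave rule 2 unsatisfiable, so it must be ADJ.
Position 3: tagging it ADV would leave rule 3 unsatisfiable, so it must be ADJ.
The only consistent sequence is: ADJ CONJ ADJ ADV ADV CONJ.
Verifying each rule — rule 1 satisfied; rule 2 satisfied; rule 3 satisfied.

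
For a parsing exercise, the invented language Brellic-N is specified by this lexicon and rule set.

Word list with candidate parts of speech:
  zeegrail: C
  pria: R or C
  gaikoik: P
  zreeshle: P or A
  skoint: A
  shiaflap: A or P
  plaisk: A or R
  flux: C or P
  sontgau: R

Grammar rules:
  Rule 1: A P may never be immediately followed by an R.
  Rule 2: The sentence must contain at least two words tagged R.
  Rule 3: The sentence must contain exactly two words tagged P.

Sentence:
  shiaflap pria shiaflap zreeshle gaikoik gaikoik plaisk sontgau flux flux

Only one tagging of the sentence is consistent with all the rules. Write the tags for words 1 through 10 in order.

Candidates per position — 1:shiaflap {A,P}; 2:pria {R,C}; 3:shiaflap {A,P}; 4:zreeshle {P,A}; 5:gaikoik {P}; 6:gaikoik {P}; 7:plaisk {A,R}; 8:sontgau {R}; 9:flux {C,P}; 10:flux {C,P}.
At position 1, choosing P makes rule 3 impossible to satisfy; hence A.
At position 3, choosing P makes rule 3 impossible to satisfy; hence A.
At position 4, choosing P makes rule 3 impossible to satisfy; hence A.
At position 7, choosing R makes rule 1 impossible to satisfy; hence A.
At position 9, choosing P makes rule 3 impossible to satisfy; hence C.
At position 10, choosing P makes rule 3 impossible to satisfy; hence C.
At position 2, choosing C makes rule 2 impossible to satisfy; hence R.
The unique satisfying tagging is: A R A A P P A R C C.
Rule-by-rule: rule 1 satisfied; rule 2 satisfied; rule 3 satisfied.

A R A A P P A R C C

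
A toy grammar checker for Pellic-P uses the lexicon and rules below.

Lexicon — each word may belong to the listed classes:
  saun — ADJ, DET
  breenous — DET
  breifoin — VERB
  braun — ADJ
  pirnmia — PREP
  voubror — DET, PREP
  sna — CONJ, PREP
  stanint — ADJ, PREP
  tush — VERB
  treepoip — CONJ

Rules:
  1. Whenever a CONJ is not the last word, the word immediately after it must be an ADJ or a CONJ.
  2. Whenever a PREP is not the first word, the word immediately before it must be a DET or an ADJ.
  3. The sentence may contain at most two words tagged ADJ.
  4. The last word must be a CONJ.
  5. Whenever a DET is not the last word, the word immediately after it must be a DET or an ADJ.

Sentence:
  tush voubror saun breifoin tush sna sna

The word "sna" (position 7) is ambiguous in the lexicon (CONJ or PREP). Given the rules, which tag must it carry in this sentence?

Candidates per position — 1:tush {VERB}; 2:voubror {DET,PREP}; 3:saun {ADJ,DET}; 4:breifoin {VERB}; 5:tush {VERB}; 6:sna {CONJ,PREP}; 7:sna {CONJ,PREP}.
Position 2: tagging it PREP would leave rule 2 unsatisfiable, so it must be DET.
Position 3: tagging it DET would leave rule 5 unsatisfiable, so it must be ADJ.
Position 6: tagging it PREP would leave rule 2 unsatisfiable, so it must be CONJ.
Position 7: tagging it PREP would leave rule 1 unsatisfiable, so it must be CONJ.
So the tagging must be: VERB DET ADJ VERB VERB CONJ CONJ.
Rule-by-rule: rule 1 satisfied; rule 2 satisfied; rule 3 satisfied; rule 4 satisfied; rule 5 satisfied.

CONJ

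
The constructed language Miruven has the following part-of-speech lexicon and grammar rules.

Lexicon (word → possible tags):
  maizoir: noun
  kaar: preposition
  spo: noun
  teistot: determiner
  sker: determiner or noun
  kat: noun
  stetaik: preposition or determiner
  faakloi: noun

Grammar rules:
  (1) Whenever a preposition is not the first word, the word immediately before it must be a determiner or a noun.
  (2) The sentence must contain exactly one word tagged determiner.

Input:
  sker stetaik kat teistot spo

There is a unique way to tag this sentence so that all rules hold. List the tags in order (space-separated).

Candidates per position — 1:sker {determiner,noun}; 2:stetaik {preposition,determiner}; 3:kat {noun}; 4:teistot {determiner}; 5:spo {noun}.
At position 1, choosing determiner makes rule 2 impossible to satisfy; hence noun.
At position 2, choosing determiner makes rule 2 impossible to satisfy; hence preposition.
The only consistent sequence is: noun preposition noun determiner noun.
Checking: rule 1 satisfied; rule 2 satisfied.

noun preposition noun determiner noun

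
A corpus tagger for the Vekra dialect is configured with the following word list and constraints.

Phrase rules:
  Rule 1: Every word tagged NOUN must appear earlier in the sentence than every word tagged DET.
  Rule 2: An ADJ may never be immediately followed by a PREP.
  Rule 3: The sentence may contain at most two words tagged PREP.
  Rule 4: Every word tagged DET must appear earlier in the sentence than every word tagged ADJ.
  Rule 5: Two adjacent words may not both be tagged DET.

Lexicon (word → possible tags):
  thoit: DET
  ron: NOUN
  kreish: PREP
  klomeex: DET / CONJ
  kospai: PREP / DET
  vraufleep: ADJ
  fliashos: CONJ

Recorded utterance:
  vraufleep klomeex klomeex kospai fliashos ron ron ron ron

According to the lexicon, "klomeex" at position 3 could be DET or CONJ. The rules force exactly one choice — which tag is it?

CONJ

Candidates per position — 1:vraufleep {ADJ}; 2:klomeex {DET,CONJ}; 3:klomeex {DET,CONJ}; 4:kospai {PREP,DET}; 5:fliashos {CONJ}; 6:ron {NOUN}; 7:ron {NOUN}; 8:ron {NOUN}; 9:ron {NOUN}.
Word 2 cannot be DET — rule 1 would then fail for every completion. It is CONJ.
Word 3 cannot be DET — rule 1 would then fail for every completion. It is CONJ.
Word 4 cannot be DET — rule 1 would then fail for every completion. It is PREP.
So the tagging must be: ADJ CONJ CONJ PREP CONJ NOUN NOUN NOUN NOUN.
Checking: rule 1 ok; rule 2 ok; rule 3 ok; rule 4 ok; rule 5 ok.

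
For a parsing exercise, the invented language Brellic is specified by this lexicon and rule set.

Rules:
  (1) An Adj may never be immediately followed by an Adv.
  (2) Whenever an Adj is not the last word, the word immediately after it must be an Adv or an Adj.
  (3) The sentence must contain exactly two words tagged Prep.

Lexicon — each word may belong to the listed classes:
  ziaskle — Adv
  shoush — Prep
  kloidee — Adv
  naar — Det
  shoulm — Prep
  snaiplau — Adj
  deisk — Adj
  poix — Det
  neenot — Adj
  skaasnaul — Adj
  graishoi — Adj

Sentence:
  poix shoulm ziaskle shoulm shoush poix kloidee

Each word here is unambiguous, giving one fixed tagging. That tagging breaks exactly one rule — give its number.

3

Fixed tagging: Det Prep Adv Prep Prep Det Adv.
Applying the rules: R1 ✓, R2 ✓, R3 ✗.
Only rule 3 fails.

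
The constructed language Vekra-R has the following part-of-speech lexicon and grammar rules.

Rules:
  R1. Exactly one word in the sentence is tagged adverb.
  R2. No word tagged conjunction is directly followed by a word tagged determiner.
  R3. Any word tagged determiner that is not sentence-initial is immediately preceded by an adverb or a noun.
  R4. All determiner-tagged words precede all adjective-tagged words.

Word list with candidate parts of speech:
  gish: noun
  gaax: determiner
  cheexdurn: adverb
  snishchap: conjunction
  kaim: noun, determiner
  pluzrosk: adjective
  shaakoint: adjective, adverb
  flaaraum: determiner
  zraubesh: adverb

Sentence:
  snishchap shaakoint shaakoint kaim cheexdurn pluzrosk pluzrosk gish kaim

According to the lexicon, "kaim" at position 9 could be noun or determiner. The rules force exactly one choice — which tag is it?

Candidates per position — 1:snishchap {conjunction}; 2:shaakoint {adjective,adverb}; 3:shaakoint {adjective,adverb}; 4:kaim {noun,determiner}; 5:cheexdurn {adverb}; 6:pluzrosk {adjective}; 7:pluzrosk {adjective}; 8:gish {noun}; 9:kaim {noun,determiner}.
Position 2: adverb is ruled out by rule 1; that leaves adjective.
Position 3: adverb is ruled out by rule 1; that leaves adjective.
Position 4: determiner is ruled out by rule 3; that leaves noun.
Position 9: determiner is ruled out by rule 4; that leaves noun.
That leaves exactly one tagging: conjunction adjective adjective noun adverb adjective adjective noun noun.
Check: rule 1 satisfied; rule 2 satisfied; rule 3 satisfied; rule 4 satisfied.

noun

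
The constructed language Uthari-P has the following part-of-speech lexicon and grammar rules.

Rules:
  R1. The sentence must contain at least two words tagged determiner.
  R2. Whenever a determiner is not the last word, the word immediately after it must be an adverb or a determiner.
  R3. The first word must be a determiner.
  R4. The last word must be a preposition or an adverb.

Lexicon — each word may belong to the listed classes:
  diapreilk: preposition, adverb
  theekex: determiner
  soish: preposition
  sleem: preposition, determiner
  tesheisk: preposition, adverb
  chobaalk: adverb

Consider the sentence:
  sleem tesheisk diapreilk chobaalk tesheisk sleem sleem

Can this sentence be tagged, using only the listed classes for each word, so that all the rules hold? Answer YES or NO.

Candidates per position — 1:sleem {preposition,determiner}; 2:tesheisk {preposition,adverb}; 3:diapreilk {preposition,adverb}; 4:chobaalk {adverb}; 5:tesheisk {preposition,adverb}; 6:sleem {preposition,determiner}; 7:sleem {preposition,determiner}.
Every candidate sequence violates at least one rule; no consistent tagging exists.

NO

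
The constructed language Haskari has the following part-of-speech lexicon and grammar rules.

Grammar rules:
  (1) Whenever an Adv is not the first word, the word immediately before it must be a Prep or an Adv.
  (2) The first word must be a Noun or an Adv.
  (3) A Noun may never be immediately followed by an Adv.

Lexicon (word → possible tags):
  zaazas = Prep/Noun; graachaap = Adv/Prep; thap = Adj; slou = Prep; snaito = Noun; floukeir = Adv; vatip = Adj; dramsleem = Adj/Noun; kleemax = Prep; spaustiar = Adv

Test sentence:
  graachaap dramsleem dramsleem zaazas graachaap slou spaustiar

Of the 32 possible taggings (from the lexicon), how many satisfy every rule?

Candidates per position — 1:graachaap {Adv,Prep}; 2:dramsleem {Adj,Noun}; 3:dramsleem {Adj,Noun}; 4:zaazas {Prep,Noun}; 5:graachaap {Adv,Prep}; 6:slou {Prep}; 7:spaustiar {Adv}.
There are 32 candidate sequences in total.
Checking each against the rules leaves 12 sequences.
Count = 12.

12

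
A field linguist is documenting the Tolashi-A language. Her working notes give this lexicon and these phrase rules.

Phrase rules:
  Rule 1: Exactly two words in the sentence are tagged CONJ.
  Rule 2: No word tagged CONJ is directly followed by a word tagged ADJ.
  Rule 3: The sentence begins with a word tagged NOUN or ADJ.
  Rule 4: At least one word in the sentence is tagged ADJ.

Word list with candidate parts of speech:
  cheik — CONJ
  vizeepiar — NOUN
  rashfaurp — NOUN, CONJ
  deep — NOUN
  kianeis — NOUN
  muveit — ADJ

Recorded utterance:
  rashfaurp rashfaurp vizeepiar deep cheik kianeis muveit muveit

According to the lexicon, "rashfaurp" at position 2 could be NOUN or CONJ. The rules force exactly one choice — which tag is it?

Candidates per position — 1:rashfaurp {NOUN,CONJ}; 2:rashfaurp {NOUN,CONJ}; 3:vizeepiar {NOUN}; 4:deep {NOUN}; 5:cheik {CONJ}; 6:kianeis {NOUN}; 7:muveit {ADJ}; 8:muveit {ADJ}.
Position 1: CONJ is ruled out by rule 3; that leaves NOUN.
Position 2: NOUN is ruled out by rule 1; that leaves CONJ.
That leaves exactly one tagging: NOUN CONJ NOUN NOUN CONJ NOUN ADJ ADJ.
Verifying each rule — rule 1 holds; rule 2 holds; rule 3 holds; rule 4 holds.

CONJ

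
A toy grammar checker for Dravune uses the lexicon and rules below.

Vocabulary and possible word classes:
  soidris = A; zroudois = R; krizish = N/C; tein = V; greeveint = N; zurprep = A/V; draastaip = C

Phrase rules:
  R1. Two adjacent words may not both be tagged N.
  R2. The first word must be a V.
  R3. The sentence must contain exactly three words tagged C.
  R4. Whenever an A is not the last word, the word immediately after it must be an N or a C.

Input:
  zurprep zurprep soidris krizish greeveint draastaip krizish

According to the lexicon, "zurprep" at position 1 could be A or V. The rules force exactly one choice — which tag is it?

Candidates per position — 1:zurprep {A,V}; 2:zurprep {A,V}; 3:soidris {A}; 4:krizish {N,C}; 5:greeveint {N}; 6:draastaip {C}; 7:krizish {N,C}.
At position 1, choosing A makes rule 2 impossible to satisfy; hence V.
At position 2, choosing A makes rule 4 impossible to satisfy; hence V.
At position 4, choosing N makes rule 1 impossible to satisfy; hence C.
At position 7, choosing N makes rule 3 impossible to satisfy; hence C.
So the tagging must be: V V A C N C C.
Verifying each rule — rule 1 satisfied; rule 2 satisfied; rule 3 satisfied; rule 4 satisfied.

V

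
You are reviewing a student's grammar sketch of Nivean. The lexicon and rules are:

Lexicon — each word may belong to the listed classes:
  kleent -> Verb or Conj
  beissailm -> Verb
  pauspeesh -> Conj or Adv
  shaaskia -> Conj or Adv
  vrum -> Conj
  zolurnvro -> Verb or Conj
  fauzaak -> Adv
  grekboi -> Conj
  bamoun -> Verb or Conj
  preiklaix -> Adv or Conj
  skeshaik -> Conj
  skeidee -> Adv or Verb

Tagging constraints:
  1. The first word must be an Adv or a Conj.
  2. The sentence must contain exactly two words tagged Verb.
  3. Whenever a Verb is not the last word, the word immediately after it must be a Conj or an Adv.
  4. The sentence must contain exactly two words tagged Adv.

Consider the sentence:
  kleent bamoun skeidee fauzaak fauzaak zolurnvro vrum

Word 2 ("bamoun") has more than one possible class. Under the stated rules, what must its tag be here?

Candidates per position — 1:kleent {Verb,Conj}; 2:bamoun {Verb,Conj}; 3:skeidee {Adv,Verb}; 4:fauzaak {Adv}; 5:fauzaak {Adv}; 6:zolurnvro {Verb,Conj}; 7:vrum {Conj}.
Word 1 cannot be Verb — rule 1 would then fail for every completion. It is Conj.
Word 3 cannot be Adv — rule 4 would then fail for every completion. It is Verb.
Word 2 cannot be Verb — rule 3 would then fail for every completion. It is Conj.
Word 6 cannot be Conj — rule 2 would then fail for every completion. It is Verb.
So the tagging must be: Conj Conj Verb Adv Adv Verb Conj.
Rule-by-rule: rule 1 ok; rule 2 ok; rule 3 ok; rule 4 ok.

Conj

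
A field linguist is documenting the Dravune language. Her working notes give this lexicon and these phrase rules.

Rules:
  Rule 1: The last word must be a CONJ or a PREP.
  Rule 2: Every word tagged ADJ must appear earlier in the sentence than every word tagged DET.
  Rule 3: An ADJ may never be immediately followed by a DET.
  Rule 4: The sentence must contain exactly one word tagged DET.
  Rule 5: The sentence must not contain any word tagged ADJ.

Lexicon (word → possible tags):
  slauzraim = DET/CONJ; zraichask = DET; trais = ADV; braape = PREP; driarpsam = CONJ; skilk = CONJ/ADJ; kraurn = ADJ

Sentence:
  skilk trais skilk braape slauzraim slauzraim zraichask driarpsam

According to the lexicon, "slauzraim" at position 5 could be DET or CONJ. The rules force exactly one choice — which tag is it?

CONJ

Candidates per position — 1:skilk {CONJ,ADJ}; 2:trais {ADV}; 3:skilk {CONJ,ADJ}; 4:braape {PREP}; 5:slauzraim {DET,CONJ}; 6:slauzraim {DET,CONJ}; 7:zraichask {DET}; 8:driarpsam {CONJ}.
At position 1, choosing ADJ makes rule 5 impossible to satisfy; hence CONJ.
At position 3, choosing ADJ makes rule 5 impossible to satisfy; hence CONJ.
At position 5, choosing DET makes rule 4 impossible to satisfy; hence CONJ.
At position 6, choosing DET makes rule 4 impossible to satisfy; hence CONJ.
So the tagging must be: CONJ ADV CONJ PREP CONJ CONJ DET CONJ.
Verifying each rule — rule 1 holds; rule 2 holds; rule 3 holds; rule 4 holds; rule 5 holds.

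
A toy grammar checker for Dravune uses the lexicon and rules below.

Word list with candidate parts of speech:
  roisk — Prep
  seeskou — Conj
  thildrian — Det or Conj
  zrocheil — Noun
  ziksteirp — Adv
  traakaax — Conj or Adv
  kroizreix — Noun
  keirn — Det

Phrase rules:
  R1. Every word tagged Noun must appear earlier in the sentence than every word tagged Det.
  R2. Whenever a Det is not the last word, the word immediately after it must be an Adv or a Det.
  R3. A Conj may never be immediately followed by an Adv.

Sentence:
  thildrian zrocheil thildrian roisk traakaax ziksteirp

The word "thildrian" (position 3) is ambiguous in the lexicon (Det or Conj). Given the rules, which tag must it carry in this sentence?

Candidates per position — 1:thildrian {Det,Conj}; 2:zrocheil {Noun}; 3:thildrian {Det,Conj}; 4:roisk {Prep}; 5:traakaax {Conj,Adv}; 6:ziksteirp {Adv}.
At position 1, choosing Det makes rule 1 impossible to satisfy; hence Conj.
At position 3, choosing Det makes rule 2 impossible to satisfy; hence Conj.
At position 5, choosing Conj makes rule 3 impossible to satisfy; hence Adv.
The only consistent sequence is: Conj Noun Conj Prep Adv Adv.
Checking: rule 1 ✓; rule 2 ✓; rule 3 ✓.

Conj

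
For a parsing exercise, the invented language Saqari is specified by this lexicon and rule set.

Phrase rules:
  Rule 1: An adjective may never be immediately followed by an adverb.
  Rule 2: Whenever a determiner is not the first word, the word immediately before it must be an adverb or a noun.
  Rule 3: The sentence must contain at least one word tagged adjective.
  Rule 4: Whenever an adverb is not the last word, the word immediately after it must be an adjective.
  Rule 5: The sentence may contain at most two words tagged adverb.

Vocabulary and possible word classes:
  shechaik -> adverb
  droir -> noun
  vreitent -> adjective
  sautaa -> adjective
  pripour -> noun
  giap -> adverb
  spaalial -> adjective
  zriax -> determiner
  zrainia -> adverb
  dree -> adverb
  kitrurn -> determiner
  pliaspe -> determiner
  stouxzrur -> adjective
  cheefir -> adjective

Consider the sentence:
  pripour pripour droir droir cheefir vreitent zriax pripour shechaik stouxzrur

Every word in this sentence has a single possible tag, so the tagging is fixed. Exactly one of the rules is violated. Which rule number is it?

2

Fixed tagging: noun noun noun noun adjective adjective determiner noun adverb adjective.
Rule check: R1 ok, R2 fails, R3 ok, R4 ok, R5 ok.
Only rule 2 fails.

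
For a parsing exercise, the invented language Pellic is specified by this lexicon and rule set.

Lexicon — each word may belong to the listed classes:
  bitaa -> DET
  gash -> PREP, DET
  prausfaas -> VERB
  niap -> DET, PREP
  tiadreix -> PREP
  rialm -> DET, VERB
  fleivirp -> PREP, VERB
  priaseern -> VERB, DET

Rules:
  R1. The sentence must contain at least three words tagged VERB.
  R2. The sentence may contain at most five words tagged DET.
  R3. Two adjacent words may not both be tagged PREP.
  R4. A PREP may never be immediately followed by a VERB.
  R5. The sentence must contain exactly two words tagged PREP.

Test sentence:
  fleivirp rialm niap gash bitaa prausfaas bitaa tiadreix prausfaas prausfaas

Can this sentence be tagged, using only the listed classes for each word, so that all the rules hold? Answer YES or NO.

Candidates per position — 1:fleivirp {PREP,VERB}; 2:rialm {DET,VERB}; 3:niap {DET,PREP}; 4:gash {PREP,DET}; 5:bitaa {DET}; 6:prausfaas {VERB}; 7:bitaa {DET}; 8:tiadreix {PREP}; 9:prausfaas {VERB}; 10:prausfaas {VERB}.
Rule 4 cannot be satisfied by any choice of tags from the lexicon.
So there is no consistent tagging.

NO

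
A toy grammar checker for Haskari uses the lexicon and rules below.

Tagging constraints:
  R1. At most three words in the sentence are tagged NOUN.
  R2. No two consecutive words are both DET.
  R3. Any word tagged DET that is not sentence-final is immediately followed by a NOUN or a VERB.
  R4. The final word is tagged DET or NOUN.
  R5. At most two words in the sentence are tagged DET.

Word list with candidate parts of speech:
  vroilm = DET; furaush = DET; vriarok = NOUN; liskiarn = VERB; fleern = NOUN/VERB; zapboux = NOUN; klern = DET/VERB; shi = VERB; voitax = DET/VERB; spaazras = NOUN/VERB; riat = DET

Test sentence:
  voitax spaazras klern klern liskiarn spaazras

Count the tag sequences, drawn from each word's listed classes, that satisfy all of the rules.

Candidates per position — 1:voitax {DET,VERB}; 2:spaazras {NOUN,VERB}; 3:klern {DET,VERB}; 4:klern {DET,VERB}; 5:liskiarn {VERB}; 6:spaazras {NOUN,VERB}.
There are 32 candidate sequences in total.
Checking each against the rules leaves 12 sequences.
Count = 12.

12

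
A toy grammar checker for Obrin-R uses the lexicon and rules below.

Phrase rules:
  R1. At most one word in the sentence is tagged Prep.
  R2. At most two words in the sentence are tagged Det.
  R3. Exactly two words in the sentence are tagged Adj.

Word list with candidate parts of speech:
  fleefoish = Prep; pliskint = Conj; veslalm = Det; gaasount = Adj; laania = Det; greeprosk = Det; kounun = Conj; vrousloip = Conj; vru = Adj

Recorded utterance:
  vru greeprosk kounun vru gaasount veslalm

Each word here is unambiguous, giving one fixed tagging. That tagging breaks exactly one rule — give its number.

Fixed tagging: Adj Det Conj Adj Adj Det.
Applying the rules: R1 ok, R2 ok, R3 fails.
Only rule 3 fails.

3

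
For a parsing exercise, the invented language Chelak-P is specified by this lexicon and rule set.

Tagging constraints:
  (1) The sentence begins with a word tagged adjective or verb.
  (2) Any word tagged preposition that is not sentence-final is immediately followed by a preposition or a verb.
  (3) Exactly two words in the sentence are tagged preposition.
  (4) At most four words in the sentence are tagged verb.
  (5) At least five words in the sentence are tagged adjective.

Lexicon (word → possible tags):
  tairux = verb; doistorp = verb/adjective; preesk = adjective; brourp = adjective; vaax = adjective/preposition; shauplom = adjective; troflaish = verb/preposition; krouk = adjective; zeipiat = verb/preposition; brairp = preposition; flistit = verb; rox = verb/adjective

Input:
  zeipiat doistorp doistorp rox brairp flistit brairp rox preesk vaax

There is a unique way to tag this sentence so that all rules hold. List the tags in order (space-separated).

Candidates per position — 1:zeipiat {verb,preposition}; 2:doistorp {verb,adjective}; 3:doistorp {verb,adjective}; 4:rox {verb,adjective}; 5:brairp {preposition}; 6:flistit {verb}; 7:brairp {preposition}; 8:rox {verb,adjective}; 9:preesk {adjective}; 10:vaax {adjective,preposition}.
Word 1 cannot be preposition — rule 1 would then fail for every completion. It is verb.
Word 8 cannot be adjective — rule 2 would then fail for every completion. It is verb.
Word 10 cannot be preposition — rule 3 would then fail for every completion. It is adjective.
Word 2 cannot be verb — rule 5 would then fail for every completion. It is adjective.
Word 3 cannot be verb — rule 5 would then fail for every completion. It is adjective.
Word 4 cannot be verb — rule 5 would then fail for every completion. It is adjective.
The only consistent sequence is: verb adjective adjective adjective preposition verb preposition verb adjective adjective.
Checking: rule 1 holds; rule 2 holds; rule 3 holds; rule 4 holds; rule 5 holds.

verb adjective adjective adjective preposition verb preposition verb adjective adjective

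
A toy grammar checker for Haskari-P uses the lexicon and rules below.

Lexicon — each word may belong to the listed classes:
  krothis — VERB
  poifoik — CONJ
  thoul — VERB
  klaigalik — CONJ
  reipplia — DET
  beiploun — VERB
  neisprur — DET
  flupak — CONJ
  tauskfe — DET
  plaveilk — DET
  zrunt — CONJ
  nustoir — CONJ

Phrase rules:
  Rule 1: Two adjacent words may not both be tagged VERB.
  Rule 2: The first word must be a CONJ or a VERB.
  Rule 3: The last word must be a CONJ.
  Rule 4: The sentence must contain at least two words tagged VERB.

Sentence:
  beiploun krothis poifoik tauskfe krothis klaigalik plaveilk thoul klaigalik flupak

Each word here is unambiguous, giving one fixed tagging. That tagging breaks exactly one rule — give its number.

1

Fixed tagging: VERB VERB CONJ DET VERB CONJ DET VERB CONJ CONJ.
Rule check: R1 fails, R2 ok, R3 ok, R4 ok.
Only rule 1 fails.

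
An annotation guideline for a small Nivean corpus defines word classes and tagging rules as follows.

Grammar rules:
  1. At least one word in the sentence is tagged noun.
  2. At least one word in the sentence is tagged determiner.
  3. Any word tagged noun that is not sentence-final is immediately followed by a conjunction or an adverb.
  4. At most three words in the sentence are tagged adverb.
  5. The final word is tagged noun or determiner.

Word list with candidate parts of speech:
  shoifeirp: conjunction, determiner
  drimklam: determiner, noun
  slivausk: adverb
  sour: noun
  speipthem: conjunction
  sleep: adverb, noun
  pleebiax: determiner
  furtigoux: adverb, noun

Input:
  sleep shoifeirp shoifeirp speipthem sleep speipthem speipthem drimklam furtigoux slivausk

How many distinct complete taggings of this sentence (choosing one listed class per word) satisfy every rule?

Candidates per position — 1:sleep {adverb,noun}; 2:shoifeirp {conjunction,determiner}; 3:shoifeirp {conjunction,determiner}; 4:speipthem {conjunction}; 5:sleep {adverb,noun}; 6:speipthem {conjunction}; 7:speipthem {conjunction}; 8:drimklam {determiner,noun}; 9:furtigoux {adverb,noun}; 10:slivausk {adverb}.
There are 64 candidate sequences in total.
Rule 5 cannot be satisfied by any choice of tags from the lexicon.
So there is no consistent tagging.
Count = 0.

0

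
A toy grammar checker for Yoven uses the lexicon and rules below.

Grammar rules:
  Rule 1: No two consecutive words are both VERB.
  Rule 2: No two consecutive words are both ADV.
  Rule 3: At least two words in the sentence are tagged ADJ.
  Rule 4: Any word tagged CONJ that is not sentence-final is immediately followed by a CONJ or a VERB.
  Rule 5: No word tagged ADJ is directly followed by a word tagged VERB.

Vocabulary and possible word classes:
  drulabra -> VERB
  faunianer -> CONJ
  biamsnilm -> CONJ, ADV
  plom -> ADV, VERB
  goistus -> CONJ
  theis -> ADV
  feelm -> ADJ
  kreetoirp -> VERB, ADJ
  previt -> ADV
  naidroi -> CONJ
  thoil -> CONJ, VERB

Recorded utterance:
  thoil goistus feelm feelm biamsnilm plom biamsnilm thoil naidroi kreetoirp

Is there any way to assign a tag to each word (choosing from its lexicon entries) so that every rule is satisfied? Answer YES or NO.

NO

Candidates per position — 1:thoil {CONJ,VERB}; 2:goistus {CONJ}; 3:feelm {ADJ}; 4:feelm {ADJ}; 5:biamsnilm {CONJ,ADV}; 6:plom {ADV,VERB}; 7:biamsnilm {CONJ,ADV}; 8:thoil {CONJ,VERB}; 9:naidroi {CONJ}; 10:kreetoirp {VERB,ADJ}.
Rule 4 cannot be satisfied by any choice of tags from the lexicon.
So there is no consistent tagging.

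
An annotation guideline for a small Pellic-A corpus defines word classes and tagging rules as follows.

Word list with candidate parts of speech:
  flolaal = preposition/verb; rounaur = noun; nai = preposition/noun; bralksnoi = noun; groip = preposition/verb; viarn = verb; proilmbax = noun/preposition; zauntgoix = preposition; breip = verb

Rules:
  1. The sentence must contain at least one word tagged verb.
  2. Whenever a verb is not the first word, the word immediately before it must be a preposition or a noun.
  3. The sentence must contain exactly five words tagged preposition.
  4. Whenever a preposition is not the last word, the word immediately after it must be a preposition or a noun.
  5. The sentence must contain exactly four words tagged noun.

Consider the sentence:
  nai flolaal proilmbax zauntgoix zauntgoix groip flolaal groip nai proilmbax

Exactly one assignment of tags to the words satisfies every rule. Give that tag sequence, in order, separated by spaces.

Candidates per position — 1:nai {preposition,noun}; 2:flolaal {preposition,verb}; 3:proilmbax {noun,preposition}; 4:zauntgoix {preposition}; 5:zauntgoix {preposition}; 6:groip {preposition,verb}; 7:flolaal {preposition,verb}; 8:groip {preposition,verb}; 9:nai {preposition,noun}; 10:proilmbax {noun,preposition}.
Word 1 cannot be preposition — rule 5 would then fail for every completion. It is noun.
Word 3 cannot be preposition — rule 5 would then fail for every completion. It is noun.
Word 6 cannot be verb — rule 4 would then fail for every completion. It is preposition.
Word 7 cannot be verb — rule 4 would then fail for every completion. It is preposition.
Word 8 cannot be verb — rule 4 would then fail for every completion. It is preposition.
Word 9 cannot be preposition — rule 3 would then fail for every completion. It is noun.
Word 10 cannot be preposition — rule 3 would then fail for every completion. It is noun.
Word 2 cannot be preposition — rule 1 would then fail for every completion. It is verb.
That leaves exactly one tagging: noun verb noun preposition preposition preposition preposition preposition noun noun.
Checking: rule 1 ok; rule 2 ok; rule 3 ok; rule 4 ok; rule 5 ok.

noun verb noun preposition preposition preposition preposition preposition noun noun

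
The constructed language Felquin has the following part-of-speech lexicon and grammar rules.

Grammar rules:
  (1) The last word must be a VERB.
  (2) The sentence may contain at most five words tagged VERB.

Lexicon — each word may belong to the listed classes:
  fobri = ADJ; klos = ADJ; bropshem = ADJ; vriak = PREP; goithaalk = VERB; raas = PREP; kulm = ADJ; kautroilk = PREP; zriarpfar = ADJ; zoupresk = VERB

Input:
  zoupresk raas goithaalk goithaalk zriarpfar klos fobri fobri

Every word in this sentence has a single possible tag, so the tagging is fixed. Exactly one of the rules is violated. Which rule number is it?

Fixed tagging: VERB PREP VERB VERB ADJ ADJ ADJ ADJ.
Applying the rules: R1 fails, R2 ok.
Only rule 1 fails.

1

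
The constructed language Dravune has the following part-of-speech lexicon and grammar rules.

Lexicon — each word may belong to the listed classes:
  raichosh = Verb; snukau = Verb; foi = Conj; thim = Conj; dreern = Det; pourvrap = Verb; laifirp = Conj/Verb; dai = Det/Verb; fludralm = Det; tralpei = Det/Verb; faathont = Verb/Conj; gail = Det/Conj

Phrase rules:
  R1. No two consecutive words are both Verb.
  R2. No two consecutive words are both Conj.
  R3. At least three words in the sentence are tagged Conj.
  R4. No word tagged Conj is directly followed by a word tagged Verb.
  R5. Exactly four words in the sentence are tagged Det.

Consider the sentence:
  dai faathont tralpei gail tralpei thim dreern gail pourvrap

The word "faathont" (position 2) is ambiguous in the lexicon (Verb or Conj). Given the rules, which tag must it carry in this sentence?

Conj

Candidates per position — 1:dai {Det,Verb}; 2:faathont {Verb,Conj}; 3:tralpei {Det,Verb}; 4:gail {Det,Conj}; 5:tralpei {Det,Verb}; 6:thim {Conj}; 7:dreern {Det}; 8:gail {Det,Conj}; 9:pourvrap {Verb}.
Position 8: tagging it Conj would leave rule 4 unsatisfiable, so it must be Det.
Position 2: tagging it Verb would leave rule 3 unsatisfiable, so it must be Conj.
Position 3: tagging it Verb would leave rule 4 unsatisfiable, so it must be Det.
Position 4: tagging it Det would leave rule 3 unsatisfiable, so it must be Conj.
Position 5: tagging it Verb would leave rule 4 unsatisfiable, so it must be Det.
Position 1: tagging it Det would leave rule 5 unsatisfiable, so it must be Verb.
So the tagging must be: Verb Conj Det Conj Det Conj Det Det Verb.
Rule-by-rule: rule 1 ✓; rule 2 ✓; rule 3 ✓; rule 4 ✓; rule 5 ✓.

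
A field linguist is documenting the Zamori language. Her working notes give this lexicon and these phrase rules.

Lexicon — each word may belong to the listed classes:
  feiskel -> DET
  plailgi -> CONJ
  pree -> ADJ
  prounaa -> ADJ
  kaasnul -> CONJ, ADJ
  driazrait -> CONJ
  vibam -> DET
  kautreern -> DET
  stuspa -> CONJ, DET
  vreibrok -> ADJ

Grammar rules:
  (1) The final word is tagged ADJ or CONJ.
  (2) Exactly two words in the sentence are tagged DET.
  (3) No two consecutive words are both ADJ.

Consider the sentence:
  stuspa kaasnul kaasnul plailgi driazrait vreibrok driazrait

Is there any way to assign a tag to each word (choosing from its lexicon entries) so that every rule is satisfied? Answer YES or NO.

NO

Candidates per position — 1:stuspa {CONJ,DET}; 2:kaasnul {CONJ,ADJ}; 3:kaasnul {CONJ,ADJ}; 4:plailgi {CONJ}; 5:driazrait {CONJ}; 6:vreibrok {ADJ}; 7:driazrait {CONJ}.
Rule 2 cannot be satisfied by any choice of tags from the lexicon.
So there is no consistent tagging.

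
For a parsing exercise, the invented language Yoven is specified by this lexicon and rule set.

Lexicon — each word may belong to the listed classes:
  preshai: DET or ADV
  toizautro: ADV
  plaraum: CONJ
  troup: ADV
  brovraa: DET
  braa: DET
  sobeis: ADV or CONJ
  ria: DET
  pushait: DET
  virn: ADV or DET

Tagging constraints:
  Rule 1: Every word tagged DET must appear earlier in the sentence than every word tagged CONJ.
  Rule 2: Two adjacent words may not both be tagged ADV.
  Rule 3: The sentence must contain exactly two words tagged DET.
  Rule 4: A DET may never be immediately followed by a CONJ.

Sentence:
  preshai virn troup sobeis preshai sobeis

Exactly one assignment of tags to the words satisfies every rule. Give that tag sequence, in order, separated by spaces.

Candidates per position — 1:preshai {DET,ADV}; 2:virn {ADV,DET}; 3:troup {ADV}; 4:sobeis {ADV,CONJ}; 5:preshai {DET,ADV}; 6:sobeis {ADV,CONJ}.
At position 2, choosing ADV makes rule 2 impossible to satisfy; hence DET.
At position 4, choosing ADV makes rule 2 impossible to satisfy; hence CONJ.
At position 5, choosing DET makes rule 1 impossible to satisfy; hence ADV.
At position 6, choosing ADV makes rule 2 impossible to satisfy; hence CONJ.
At position 1, choosing ADV makes rule 3 impossible to satisfy; hence DET.
That leaves exactly one tagging: DET DET ADV CONJ ADV CONJ.
Check: rule 1 ✓; rule 2 ✓; rule 3 ✓; rule 4 ✓.

DET DET ADV CONJ ADV CONJ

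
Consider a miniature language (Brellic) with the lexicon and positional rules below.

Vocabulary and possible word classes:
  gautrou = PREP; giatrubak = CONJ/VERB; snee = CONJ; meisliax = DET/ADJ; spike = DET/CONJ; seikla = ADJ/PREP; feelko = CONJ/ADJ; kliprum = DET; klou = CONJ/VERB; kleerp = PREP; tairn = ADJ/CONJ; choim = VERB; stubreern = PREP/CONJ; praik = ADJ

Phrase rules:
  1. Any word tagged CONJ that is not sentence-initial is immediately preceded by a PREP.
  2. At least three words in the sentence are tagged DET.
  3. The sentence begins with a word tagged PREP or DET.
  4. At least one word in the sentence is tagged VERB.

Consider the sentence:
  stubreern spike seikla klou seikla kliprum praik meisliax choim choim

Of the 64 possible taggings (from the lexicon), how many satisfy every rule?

Candidates per position — 1:stubreern {PREP,CONJ}; 2:spike {DET,CONJ}; 3:seikla {ADJ,PREP}; 4:klou {CONJ,VERB}; 5:seikla {ADJ,PREP}; 6:kliprum {DET}; 7:praik {ADJ}; 8:meisliax {DET,ADJ}; 9:choim {VERB}; 10:choim {VERB}.
There are 64 candidate sequences in total.
Checking each against the rules leaves 6 sequences.
Count = 6.

6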